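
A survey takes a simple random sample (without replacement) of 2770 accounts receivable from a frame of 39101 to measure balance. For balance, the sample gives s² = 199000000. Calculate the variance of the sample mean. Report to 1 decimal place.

66751.8

Under SRS without replacement, Var(ȳ) = (1 − f)·s²/n with f = n/N = 2770/39101 = 0.07084218.
Var(ȳ) = (1 − 0.07084218)·199000000/2770 = 0.92915782·71841.155 = 66751.771.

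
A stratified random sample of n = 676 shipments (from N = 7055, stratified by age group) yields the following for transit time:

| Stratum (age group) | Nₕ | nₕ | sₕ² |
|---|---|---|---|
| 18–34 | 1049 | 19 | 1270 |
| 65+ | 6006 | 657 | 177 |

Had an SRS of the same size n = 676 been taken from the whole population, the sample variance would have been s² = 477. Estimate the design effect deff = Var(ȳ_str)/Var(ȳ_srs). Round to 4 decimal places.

Var(ȳ_str) = Σ Wₕ²(1−fₕ)sₕ²/nₕ with Wₕ = Nₕ/7055:
  18–34: (1049/7055)²·(1−19/1049)·1270/19 = 1.4510046
  65+: (6006/7055)²·(1−657/6006)·177/657 = 0.17388887
  → Var(ȳ_str) = 1.6248935.
Var(ȳ_srs) = (1 − 676/7055)·477/676 = 0.63800968.
deff = 1.6248935 / 0.63800968 = 2.5468.

2.5468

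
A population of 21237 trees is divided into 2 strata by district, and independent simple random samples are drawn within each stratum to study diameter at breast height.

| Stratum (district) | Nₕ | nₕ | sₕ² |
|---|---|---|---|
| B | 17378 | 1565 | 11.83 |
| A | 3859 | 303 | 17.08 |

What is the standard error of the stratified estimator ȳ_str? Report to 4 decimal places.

Var(ȳ_str) = Σₕ Wₕ²(1 − fₕ)sₕ²/nₕ with Wₕ = Nₕ/N, N = 21237.
B: Wₕ = 0.81828884; term = 0.81828884²·(1 − 0.09005639)·11.83/1565 = 0.0046057264.
A: Wₕ = 0.18171116; term = 0.18171116²·(1 − 0.07851775)·17.08/303 = 0.0017151236.
Sum = 0.00632085.
SE = √(0.00632085) = 0.0795.

0.0795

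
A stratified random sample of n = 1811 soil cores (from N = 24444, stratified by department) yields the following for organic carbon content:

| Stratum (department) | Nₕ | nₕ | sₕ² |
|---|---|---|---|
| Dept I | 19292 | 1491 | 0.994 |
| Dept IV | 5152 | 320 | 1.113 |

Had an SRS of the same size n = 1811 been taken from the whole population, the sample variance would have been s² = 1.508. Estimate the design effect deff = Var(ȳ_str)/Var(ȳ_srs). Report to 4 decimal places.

Var(ȳ_str) = Σ Wₕ²(1−fₕ)sₕ²/nₕ with Wₕ = Nₕ/24444:
  Dept I: (19292/24444)²·(1−1491/19292)·0.994/1491 = 3.8316501 × 10^-4
  Dept IV: (5152/24444)²·(1−320/5152)·1.113/320 = 1.4491169 × 10^-4
  → Var(ȳ_str) = 5.280767 × 10^-4.
Var(ȳ_srs) = (1 − 1811/24444)·1.508/1811 = 7.7099709 × 10^-4.
deff = (5.280767 × 10^-4) / (7.7099709 × 10^-4) = 0.6849.

0.6849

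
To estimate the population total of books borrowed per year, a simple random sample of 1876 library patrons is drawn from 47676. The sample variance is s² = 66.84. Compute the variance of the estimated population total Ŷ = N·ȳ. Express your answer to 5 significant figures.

Var(Ŷ) = N²·Var(ȳ) = N²·(1 − n/N)·s²/n.
f = 1876/47676 = 0.03934894; Var(ȳ) = 0.96065106·66.84/1876 = 0.034227035.
Var(Ŷ) = 47676² · 0.034227035 = 7.7798084 × 10^7.

7.7798 × 10^7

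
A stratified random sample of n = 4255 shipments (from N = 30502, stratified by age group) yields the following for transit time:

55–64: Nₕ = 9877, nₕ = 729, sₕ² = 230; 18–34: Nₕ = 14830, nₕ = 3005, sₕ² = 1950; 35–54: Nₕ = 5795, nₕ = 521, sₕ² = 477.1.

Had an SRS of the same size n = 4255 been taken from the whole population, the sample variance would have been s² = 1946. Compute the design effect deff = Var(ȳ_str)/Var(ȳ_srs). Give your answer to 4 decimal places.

Var(ȳ_str) = Σ Wₕ²(1−fₕ)sₕ²/nₕ with Wₕ = Nₕ/30502:
  55–64: (9877/30502)²·(1−729/9877)·230/729 = 0.030640432
  18–34: (14830/30502)²·(1−3005/14830)·1950/3005 = 0.1223139
  35–54: (5795/30502)²·(1−521/5795)·477.1/521 = 0.030082133
  → Var(ȳ_str) = 0.18303647.
Var(ȳ_srs) = (1 − 4255/30502)·1946/4255 = 0.39354521.
deff = 0.18303647 / 0.39354521 = 0.4651.

0.4651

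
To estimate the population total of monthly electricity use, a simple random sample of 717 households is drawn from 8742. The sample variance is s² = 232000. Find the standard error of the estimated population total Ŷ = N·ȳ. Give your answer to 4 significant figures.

150700

Var(Ŷ) = N²·Var(ȳ) = N²·(1 − n/N)·s²/n.
f = 717/8742 = 0.08201784; Var(ȳ) = 0.91798216·232000/717 = 297.03188.
Var(Ŷ) = 8742² · 297.03188 = 2.2699938 × 10^10.
SE(Ŷ) = √(2.2699938 × 10^10) = 150700.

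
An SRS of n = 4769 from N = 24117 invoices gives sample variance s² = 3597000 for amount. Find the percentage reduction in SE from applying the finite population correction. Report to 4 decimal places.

10.4313

f = n/N = 4769/24117 = 0.19774433.
SE_no-fpc = √(s²/n) = 27.463543; SE_fpc = √((1−f)s²/n) = 24.598745.
Ratio = √(1−f) = 0.89568726. Reduction = 100·(1 − 0.89568726) = 10.4313%.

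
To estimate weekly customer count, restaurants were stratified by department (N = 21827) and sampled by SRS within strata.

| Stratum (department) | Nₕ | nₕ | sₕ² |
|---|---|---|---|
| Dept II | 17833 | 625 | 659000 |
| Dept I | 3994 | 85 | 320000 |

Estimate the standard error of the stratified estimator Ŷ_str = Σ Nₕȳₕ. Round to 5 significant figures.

Var(Ŷ_str) = Σₕ Nₕ²(1 − fₕ)sₕ²/nₕ.
Dept II: 17833²·(1 − 625/17833)·659000/625 = 3.2356401 × 10^11.
Dept I: 3994²·(1 − 85/3994)·320000/85 = 5.8776644 × 10^10.
Sum = 3.8234065 × 10^11.
SE = √(3.8234065 × 10^11) = 618340.

618340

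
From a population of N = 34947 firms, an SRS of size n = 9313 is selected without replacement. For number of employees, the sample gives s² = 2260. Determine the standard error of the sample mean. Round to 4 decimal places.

0.4219

Under SRS without replacement, Var(ȳ) = (1 − f)·s²/n with f = n/N = 9313/34947 = 0.26648926.
Var(ȳ) = (1 − 0.26648926)·2260/9313 = 0.73351074·0.24267153 = 0.17800218.
SE(ȳ) = √(0.17800218) = 0.4219.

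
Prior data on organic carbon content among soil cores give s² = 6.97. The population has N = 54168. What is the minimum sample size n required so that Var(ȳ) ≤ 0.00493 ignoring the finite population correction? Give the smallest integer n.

1414

Without fpc, n₀ = s²/D = 6.97/0.00493 = 1413.7931.
Rounding up, n = 1414.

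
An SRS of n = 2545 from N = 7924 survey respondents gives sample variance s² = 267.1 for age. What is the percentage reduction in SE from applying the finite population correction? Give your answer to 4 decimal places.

17.6092

f = n/N = 2545/7924 = 0.32117617.
SE_no-fpc = √(s²/n) = 0.32396124; SE_fpc = √((1−f)s²/n) = 0.26691414.
Ratio = √(1−f) = 0.82390766. Reduction = 100·(1 − 0.82390766) = 17.6092%.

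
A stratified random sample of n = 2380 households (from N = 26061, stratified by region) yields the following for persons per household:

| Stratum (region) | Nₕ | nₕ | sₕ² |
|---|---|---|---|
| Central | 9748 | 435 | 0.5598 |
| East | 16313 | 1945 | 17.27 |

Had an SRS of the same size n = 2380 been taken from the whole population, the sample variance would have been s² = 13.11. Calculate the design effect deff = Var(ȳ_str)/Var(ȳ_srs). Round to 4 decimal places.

Var(ȳ_str) = Σ Wₕ²(1−fₕ)sₕ²/nₕ with Wₕ = Nₕ/26061:
  Central: (9748/26061)²·(1−435/9748)·0.5598/435 = 1.7201511 × 10^-4
  East: (16313/26061)²·(1−1945/16313)·17.27/1945 = 0.0030642256
  → Var(ȳ_str) = 0.0032362407.
Var(ȳ_srs) = (1 − 2380/26061)·13.11/2380 = 0.0050053528.
deff = 0.0032362407 / 0.0050053528 = 0.6466.

0.6466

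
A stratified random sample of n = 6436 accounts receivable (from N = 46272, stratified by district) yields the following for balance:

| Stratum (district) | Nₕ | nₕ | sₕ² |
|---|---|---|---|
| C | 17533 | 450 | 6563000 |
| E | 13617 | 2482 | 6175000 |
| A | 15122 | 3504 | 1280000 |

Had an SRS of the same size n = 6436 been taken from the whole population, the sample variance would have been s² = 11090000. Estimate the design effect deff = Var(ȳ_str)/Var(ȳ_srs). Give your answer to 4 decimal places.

1.5143

Var(ȳ_str) = Σ Wₕ²(1−fₕ)sₕ²/nₕ with Wₕ = Nₕ/46272:
  C: (17533/46272)²·(1−450/17533)·6563000/450 = 2040.2046
  E: (13617/46272)²·(1−2482/13617)·6175000/2482 = 176.18556
  A: (15122/46272)²·(1−3504/15122)·1280000/3504 = 29.974361
  → Var(ȳ_str) = 2246.3645.
Var(ȳ_srs) = (1 − 6436/46272)·11090000/6436 = 1483.4502.
deff = 2246.3645 / 1483.4502 = 1.5143.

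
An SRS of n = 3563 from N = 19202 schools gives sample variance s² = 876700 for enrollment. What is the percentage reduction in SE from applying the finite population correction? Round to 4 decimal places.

9.7533

f = n/N = 3563/19202 = 0.18555359.
SE_no-fpc = √(s²/n) = 15.686194; SE_fpc = √((1−f)s²/n) = 14.15627.
Ratio = √(1−f) = 0.90246685. Reduction = 100·(1 − 0.90246685) = 9.7533%.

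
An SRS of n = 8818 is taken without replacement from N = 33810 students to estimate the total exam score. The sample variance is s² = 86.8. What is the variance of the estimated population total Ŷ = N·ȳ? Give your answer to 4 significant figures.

Var(Ŷ) = N²·Var(ȳ) = N²·(1 − n/N)·s²/n.
f = 8818/33810 = 0.26081041; Var(ȳ) = 0.73918959·86.8/8818 = 0.0072762141.
Var(Ŷ) = 33810² · 0.0072762141 = 8.3175575 × 10^6.

8.318 × 10^6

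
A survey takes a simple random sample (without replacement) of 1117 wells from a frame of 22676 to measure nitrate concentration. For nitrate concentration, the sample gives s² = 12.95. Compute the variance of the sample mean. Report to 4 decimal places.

Under SRS without replacement, Var(ȳ) = (1 − f)·s²/n with f = n/N = 1117/22676 = 0.04925913.
Var(ȳ) = (1 − 0.04925913)·12.95/1117 = 0.95074087·0.011593554 = 0.011022466.

0.0110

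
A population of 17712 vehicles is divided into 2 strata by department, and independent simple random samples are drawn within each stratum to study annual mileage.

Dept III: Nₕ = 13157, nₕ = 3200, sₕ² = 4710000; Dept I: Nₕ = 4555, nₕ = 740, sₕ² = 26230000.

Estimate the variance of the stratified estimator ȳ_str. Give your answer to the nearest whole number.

Var(ȳ_str) = Σₕ Wₕ²(1 − fₕ)sₕ²/nₕ with Wₕ = Nₕ/N, N = 17712.
Dept III: Wₕ = 0.74282972; term = 0.74282972²·(1 − 0.24321654)·4710000/3200 = 614.6404.
Dept I: Wₕ = 0.25717028; term = 0.25717028²·(1 − 0.16245884)·26230000/740 = 1963.4249.
Sum = 2578.0653.

2578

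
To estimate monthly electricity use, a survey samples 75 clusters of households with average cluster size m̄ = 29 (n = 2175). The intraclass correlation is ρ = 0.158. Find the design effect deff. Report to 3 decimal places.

5.424

deff = 1 + (29 − 1)·0.158 = 1 + 4.424 = 5.424.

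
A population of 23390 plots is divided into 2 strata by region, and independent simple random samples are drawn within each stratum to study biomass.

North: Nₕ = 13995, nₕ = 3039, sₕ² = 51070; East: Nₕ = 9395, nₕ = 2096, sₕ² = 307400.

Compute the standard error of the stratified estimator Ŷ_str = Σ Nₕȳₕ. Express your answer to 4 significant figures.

112400

Var(Ŷ_str) = Σₕ Nₕ²(1 − fₕ)sₕ²/nₕ.
North: 13995²·(1 − 3039/13995)·51070/3039 = 2.5766776 × 10^9.
East: 9395²·(1 − 2096/9395)·307400/2096 = 1.0057099 × 10^10.
Sum = 1.2633777 × 10^10.
SE = √(1.2633777 × 10^10) = 112400.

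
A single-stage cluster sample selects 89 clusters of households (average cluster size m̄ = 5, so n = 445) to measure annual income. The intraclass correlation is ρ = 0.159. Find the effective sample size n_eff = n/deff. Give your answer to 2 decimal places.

272.00

deff = 1 + (5 − 1)·0.159 = 1 + 0.636 = 1.636.
n_eff = 445 / 1.636 = 272.00.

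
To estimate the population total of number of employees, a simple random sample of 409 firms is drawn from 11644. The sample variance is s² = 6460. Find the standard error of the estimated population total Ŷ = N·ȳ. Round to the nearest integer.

45456

Var(Ŷ) = N²·Var(ȳ) = N²·(1 − n/N)·s²/n.
f = 409/11644 = 0.03512539; Var(ȳ) = 0.96487461·6460/409 = 15.239829.
Var(Ŷ) = 11644² · 15.239829 = 2.0662577 × 10^9.
SE(Ŷ) = √(2.0662577 × 10^9) = 45456.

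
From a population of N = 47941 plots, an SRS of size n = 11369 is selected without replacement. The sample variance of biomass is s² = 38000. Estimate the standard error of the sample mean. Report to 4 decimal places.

Under SRS without replacement, Var(ȳ) = (1 − f)·s²/n with f = n/N = 11369/47941 = 0.23714566.
Var(ȳ) = (1 − 0.23714566)·38000/11369 = 0.76285434·3.3424224 = 2.5497814.
SE(ȳ) = √(2.5497814) = 1.5968.

1.5968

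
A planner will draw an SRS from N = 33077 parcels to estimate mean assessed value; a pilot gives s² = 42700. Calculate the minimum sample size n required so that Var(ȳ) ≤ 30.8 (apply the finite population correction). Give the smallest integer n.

Without fpc, n₀ = s²/D = 42700/30.8 = 1386.3636.
With fpc, (1 − n/N)·s²/n ≤ D requires n ≥ n₀/(1 + n₀/N) = 1386.3636/(1 + 1386.3636/33077) = 1330.5941.
Rounding up, n = 1331.

1331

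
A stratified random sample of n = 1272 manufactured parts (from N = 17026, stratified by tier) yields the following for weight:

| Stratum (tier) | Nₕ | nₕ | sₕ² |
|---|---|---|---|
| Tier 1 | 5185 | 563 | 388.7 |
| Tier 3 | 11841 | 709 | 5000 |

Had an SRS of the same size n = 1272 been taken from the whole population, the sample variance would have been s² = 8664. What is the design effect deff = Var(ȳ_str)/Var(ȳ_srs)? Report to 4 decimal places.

0.5179

Var(ȳ_str) = Σ Wₕ²(1−fₕ)sₕ²/nₕ with Wₕ = Nₕ/17026:
  Tier 1: (5185/17026)²·(1−563/5185)·388.7/563 = 0.057076796
  Tier 3: (11841/17026)²·(1−709/11841)·5000/709 = 3.206713
  → Var(ȳ_str) = 3.2637898.
Var(ȳ_srs) = (1 − 1272/17026)·8664/1272 = 6.302452.
deff = 3.2637898 / 6.302452 = 0.5179.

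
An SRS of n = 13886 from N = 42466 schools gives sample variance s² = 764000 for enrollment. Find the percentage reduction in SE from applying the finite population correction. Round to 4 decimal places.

f = n/N = 13886/42466 = 0.32699100.
SE_no-fpc = √(s²/n) = 7.4175093; SE_fpc = √((1−f)s²/n) = 6.0851114.
Ratio = √(1−f) = 0.82037125. Reduction = 100·(1 − 0.82037125) = 17.9629%.

17.9629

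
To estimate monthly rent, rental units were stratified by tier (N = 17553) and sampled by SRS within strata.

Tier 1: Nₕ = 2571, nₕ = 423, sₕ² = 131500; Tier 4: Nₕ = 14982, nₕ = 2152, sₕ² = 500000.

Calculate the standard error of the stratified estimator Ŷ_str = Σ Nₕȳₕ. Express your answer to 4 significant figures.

Var(Ŷ_str) = Σₕ Nₕ²(1 − fₕ)sₕ²/nₕ.
Tier 1: 2571²·(1 − 423/2571)·131500/423 = 1.716808 × 10^9.
Tier 4: 14982²·(1 − 2152/14982)·500000/2152 = 4.4660562 × 10^10.
Sum = 4.637737 × 10^10.
SE = √(4.637737 × 10^10) = 215400.

215400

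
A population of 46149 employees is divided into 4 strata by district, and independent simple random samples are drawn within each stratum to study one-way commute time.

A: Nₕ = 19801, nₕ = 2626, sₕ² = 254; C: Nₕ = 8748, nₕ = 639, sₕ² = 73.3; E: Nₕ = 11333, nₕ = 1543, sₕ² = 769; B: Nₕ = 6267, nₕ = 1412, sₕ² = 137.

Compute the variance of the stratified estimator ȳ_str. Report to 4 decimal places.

0.0466

Var(ȳ_str) = Σₕ Wₕ²(1 − fₕ)sₕ²/nₕ with Wₕ = Nₕ/N, N = 46149.
A: Wₕ = 0.42906672; term = 0.42906672²·(1 − 0.13261956)·254/2626 = 0.015445369.
C: Wₕ = 0.18955990; term = 0.18955990²·(1 − 0.07304527)·73.3/639 = 0.0038208026.
E: Wₕ = 0.24557412; term = 0.24557412²·(1 − 0.13615106)·769/1543 = 0.02596351.
B: Wₕ = 0.13579926; term = 0.13579926²·(1 − 0.22530716)·137/1412 = 0.0013861499.
Sum = 0.046615832.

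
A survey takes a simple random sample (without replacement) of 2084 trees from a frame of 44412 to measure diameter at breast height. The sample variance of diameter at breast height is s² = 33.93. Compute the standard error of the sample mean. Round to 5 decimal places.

0.12457

Under SRS without replacement, Var(ȳ) = (1 − f)·s²/n with f = n/N = 2084/44412 = 0.04692425.
Var(ȳ) = (1 − 0.04692425)·33.93/2084 = 0.95307575·0.01628119 = 0.015517207.
SE(ȳ) = √(0.015517207) = 0.12457.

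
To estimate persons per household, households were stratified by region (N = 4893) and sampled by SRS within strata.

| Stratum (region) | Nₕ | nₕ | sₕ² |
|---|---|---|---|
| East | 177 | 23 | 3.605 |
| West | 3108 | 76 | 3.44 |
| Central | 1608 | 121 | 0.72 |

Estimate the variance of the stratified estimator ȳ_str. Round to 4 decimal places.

0.0186

Var(ȳ_str) = Σₕ Wₕ²(1 − fₕ)sₕ²/nₕ with Wₕ = Nₕ/N, N = 4893.
East: Wₕ = 0.03617413; term = 0.03617413²·(1 − 0.12994350)·3.605/23 = 1.7845182 × 10^-4.
West: Wₕ = 0.63519313; term = 0.63519313²·(1 − 0.02445302)·3.44/76 = 0.017815771.
Central: Wₕ = 0.32863274; term = 0.32863274²·(1 − 0.07524876)·0.72/121 = 5.9428355 × 10^-4.
Sum = 0.018588506.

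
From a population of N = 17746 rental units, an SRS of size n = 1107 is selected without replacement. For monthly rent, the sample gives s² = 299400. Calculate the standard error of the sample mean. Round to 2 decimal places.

Under SRS without replacement, Var(ȳ) = (1 − f)·s²/n with f = n/N = 1107/17746 = 0.06238025.
Var(ȳ) = (1 − 0.06238025)·299400/1107 = 0.93761975·270.4607 = 253.5893.
SE(ȳ) = √(253.5893) = 15.92.

15.92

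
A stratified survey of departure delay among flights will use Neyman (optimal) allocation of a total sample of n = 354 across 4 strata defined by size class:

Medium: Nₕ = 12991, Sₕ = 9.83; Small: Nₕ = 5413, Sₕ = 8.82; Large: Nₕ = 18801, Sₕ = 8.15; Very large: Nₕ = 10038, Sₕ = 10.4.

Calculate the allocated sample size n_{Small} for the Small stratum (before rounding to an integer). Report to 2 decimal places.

Neyman allocation: nₕ = n·NₕSₕ / Σⱼ NⱼSⱼ.
Σ NⱼSⱼ = 12991·9.83 + 5413·8.82 + 18801·8.15 + 10038·10.4 = 433067.54.
n_{Small} = 354·5413·8.82 / 433067.54 = 39.03.

39.03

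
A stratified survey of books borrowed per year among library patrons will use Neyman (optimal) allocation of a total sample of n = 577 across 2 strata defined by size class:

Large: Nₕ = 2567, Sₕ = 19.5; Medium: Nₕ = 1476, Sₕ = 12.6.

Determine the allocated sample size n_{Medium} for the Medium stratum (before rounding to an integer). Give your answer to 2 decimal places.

156.30

Neyman allocation: nₕ = n·NₕSₕ / Σⱼ NⱼSⱼ.
Σ NⱼSⱼ = 2567·19.5 + 1476·12.6 = 68654.1.
n_{Medium} = 577·1476·12.6 / 68654.1 = 156.30.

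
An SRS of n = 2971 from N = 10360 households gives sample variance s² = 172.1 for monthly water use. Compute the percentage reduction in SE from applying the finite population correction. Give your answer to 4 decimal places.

f = n/N = 2971/10360 = 0.28677606.
SE_no-fpc = √(s²/n) = 0.2406795; SE_fpc = √((1−f)s²/n) = 0.20326007.
Ratio = √(1−f) = 0.84452587. Reduction = 100·(1 − 0.84452587) = 15.5474%.

15.5474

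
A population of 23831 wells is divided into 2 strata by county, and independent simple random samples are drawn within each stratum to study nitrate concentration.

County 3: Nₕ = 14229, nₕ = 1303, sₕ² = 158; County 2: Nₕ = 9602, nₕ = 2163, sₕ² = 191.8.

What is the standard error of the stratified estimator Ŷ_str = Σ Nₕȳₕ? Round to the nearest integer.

Var(Ŷ_str) = Σₕ Nₕ²(1 − fₕ)sₕ²/nₕ.
County 3: 14229²·(1 − 1303/14229)·158/1303 = 2.230238 × 10^7.
County 2: 9602²·(1 − 2163/9602)·191.8/2163 = 6.3338583 × 10^6.
Sum = 2.8636238 × 10^7.
SE = √(2.8636238 × 10^7) = 5351.

5351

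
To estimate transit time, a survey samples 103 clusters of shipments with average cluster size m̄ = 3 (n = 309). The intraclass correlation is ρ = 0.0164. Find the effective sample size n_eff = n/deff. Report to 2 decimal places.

299.19

deff = 1 + (3 − 1)·0.0164 = 1 + 0.0328 = 1.0328.
n_eff = 309 / 1.0328 = 299.19.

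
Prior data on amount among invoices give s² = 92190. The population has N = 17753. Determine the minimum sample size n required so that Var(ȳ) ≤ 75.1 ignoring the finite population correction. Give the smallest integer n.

1228

Without fpc, n₀ = s²/D = 92190/75.1 = 1227.5632.
Rounding up, n = 1228.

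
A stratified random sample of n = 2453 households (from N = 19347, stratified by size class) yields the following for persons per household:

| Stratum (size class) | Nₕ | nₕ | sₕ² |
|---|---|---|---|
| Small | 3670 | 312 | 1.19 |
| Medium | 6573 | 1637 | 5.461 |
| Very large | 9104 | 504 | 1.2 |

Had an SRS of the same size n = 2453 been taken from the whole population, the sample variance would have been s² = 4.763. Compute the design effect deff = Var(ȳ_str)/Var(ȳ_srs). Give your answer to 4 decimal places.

0.5383

Var(ȳ_str) = Σ Wₕ²(1−fₕ)sₕ²/nₕ with Wₕ = Nₕ/19347:
  Small: (3670/19347)²·(1−312/3670)·1.19/312 = 1.2557751 × 10^-4
  Medium: (6573/19347)²·(1−1637/6573)·5.461/1637 = 2.8915787 × 10^-4
  Very large: (9104/19347)²·(1−504/9104)·1.2/504 = 4.9802844 × 10^-4
  → Var(ȳ_str) = 9.1276382 × 10^-4.
Var(ȳ_srs) = (1 − 2453/19347)·4.763/2453 = 0.001695516.
deff = (9.1276382 × 10^-4) / 0.001695516 = 0.5383.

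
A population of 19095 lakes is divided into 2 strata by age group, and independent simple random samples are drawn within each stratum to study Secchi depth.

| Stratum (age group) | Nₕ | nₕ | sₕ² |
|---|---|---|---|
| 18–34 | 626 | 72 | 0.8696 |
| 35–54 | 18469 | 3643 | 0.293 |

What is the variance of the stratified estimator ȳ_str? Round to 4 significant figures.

Var(ȳ_str) = Σₕ Wₕ²(1 − fₕ)sₕ²/nₕ with Wₕ = Nₕ/N, N = 19095.
18–34: Wₕ = 0.03278345; term = 0.03278345²·(1 − 0.11501597)·0.8696/72 = 1.1487666 × 10^-5.
35–54: Wₕ = 0.96721655; term = 0.96721655²·(1 − 0.19724945)·0.293/3643 = 6.0399939 × 10^-5.
Sum = 7.1887605 × 10^-5.

7.189 × 10^-5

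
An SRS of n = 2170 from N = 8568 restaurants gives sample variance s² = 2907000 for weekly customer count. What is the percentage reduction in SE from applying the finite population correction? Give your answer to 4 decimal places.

f = n/N = 2170/8568 = 0.25326797.
SE_no-fpc = √(s²/n) = 36.600975; SE_fpc = √((1−f)s²/n) = 31.628241.
Ratio = √(1−f) = 0.86413658. Reduction = 100·(1 − 0.86413658) = 13.5863%.

13.5863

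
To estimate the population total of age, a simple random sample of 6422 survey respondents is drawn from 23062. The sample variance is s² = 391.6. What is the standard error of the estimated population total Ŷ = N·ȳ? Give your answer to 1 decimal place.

4837.4

Var(Ŷ) = N²·Var(ȳ) = N²·(1 − n/N)·s²/n.
f = 6422/23062 = 0.27846674; Var(ȳ) = 0.72153326·391.6/6422 = 0.043997575.
Var(Ŷ) = 23062² · 0.043997575 = 2.3400367 × 10^7.
SE(Ŷ) = √(2.3400367 × 10^7) = 4837.4.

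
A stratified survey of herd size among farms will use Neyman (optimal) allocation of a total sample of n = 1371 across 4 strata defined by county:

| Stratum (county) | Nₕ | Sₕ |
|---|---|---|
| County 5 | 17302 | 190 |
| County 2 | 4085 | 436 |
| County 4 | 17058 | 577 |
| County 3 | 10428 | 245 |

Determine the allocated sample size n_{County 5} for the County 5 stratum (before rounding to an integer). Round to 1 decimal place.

258.0

Neyman allocation: nₕ = n·NₕSₕ / Σⱼ NⱼSⱼ.
Σ NⱼSⱼ = 17302·190 + 4085·436 + 17058·577 + 10428·245 = 1.7465766 × 10^7.
n_{County 5} = 1371·17302·190 / (1.7465766 × 10^7) = 258.0.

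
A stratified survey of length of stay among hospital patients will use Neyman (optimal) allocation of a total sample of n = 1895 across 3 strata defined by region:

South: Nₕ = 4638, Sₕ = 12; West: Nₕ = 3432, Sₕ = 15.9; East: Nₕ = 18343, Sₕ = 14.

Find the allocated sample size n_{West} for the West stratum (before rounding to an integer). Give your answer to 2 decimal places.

281.74

Neyman allocation: nₕ = n·NₕSₕ / Σⱼ NⱼSⱼ.
Σ NⱼSⱼ = 4638·12 + 3432·15.9 + 18343·14 = 367026.8.
n_{West} = 1895·3432·15.9 / 367026.8 = 281.74.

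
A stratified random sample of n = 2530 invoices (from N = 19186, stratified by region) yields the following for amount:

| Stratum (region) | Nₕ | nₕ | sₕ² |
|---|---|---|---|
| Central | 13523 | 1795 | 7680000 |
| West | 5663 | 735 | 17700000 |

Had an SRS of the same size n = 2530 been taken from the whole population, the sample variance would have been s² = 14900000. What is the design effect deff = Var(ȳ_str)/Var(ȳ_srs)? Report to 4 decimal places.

Var(ȳ_str) = Σ Wₕ²(1−fₕ)sₕ²/nₕ with Wₕ = Nₕ/19186:
  Central: (13523/19186)²·(1−1795/13523)·7680000/1795 = 1843.4225
  West: (5663/19186)²·(1−735/5663)·17700000/735 = 1825.7206
  → Var(ȳ_str) = 3669.1431.
Var(ȳ_srs) = (1 − 2530/19186)·14900000/2530 = 5112.7201.
deff = 3669.1431 / 5112.7201 = 0.7176.

0.7176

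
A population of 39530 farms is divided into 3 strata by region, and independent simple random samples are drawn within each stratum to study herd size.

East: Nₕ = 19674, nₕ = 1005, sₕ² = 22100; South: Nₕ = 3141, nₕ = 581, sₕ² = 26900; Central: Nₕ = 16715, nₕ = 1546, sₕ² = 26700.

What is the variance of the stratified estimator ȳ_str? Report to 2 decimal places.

Var(ȳ_str) = Σₕ Wₕ²(1 − fₕ)sₕ²/nₕ with Wₕ = Nₕ/N, N = 39530.
East: Wₕ = 0.49769795; term = 0.49769795²·(1 − 0.05108265)·22100/1005 = 5.1687593.
South: Wₕ = 0.07945864; term = 0.07945864²·(1 − 0.18497294)·26900/581 = 0.23824863.
Central: Wₕ = 0.42284341; term = 0.42284341²·(1 − 0.09249177)·26700/1546 = 2.8022797.
Sum = 8.2092876.

8.21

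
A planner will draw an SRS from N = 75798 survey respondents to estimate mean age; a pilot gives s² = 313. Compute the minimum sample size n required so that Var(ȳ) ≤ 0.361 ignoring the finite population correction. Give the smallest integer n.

868

Without fpc, n₀ = s²/D = 313/0.361 = 867.0360.
Rounding up, n = 868.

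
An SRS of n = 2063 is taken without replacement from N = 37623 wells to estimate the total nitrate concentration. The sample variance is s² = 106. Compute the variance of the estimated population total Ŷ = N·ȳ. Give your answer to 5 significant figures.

6.8742 × 10^7

Var(Ŷ) = N²·Var(ȳ) = N²·(1 − n/N)·s²/n.
f = 2063/37623 = 0.05483348; Var(ȳ) = 0.94516652·106/2063 = 0.048564058.
Var(Ŷ) = 37623² · 0.048564058 = 6.8741945 × 10^7.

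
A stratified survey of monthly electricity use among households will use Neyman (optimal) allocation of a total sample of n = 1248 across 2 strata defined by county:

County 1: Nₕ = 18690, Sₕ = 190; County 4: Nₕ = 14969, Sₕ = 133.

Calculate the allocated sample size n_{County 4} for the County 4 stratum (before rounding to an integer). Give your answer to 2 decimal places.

Neyman allocation: nₕ = n·NₕSₕ / Σⱼ NⱼSⱼ.
Σ NⱼSⱼ = 18690·190 + 14969·133 = 5.541977 × 10^6.
n_{County 4} = 1248·14969·133 / (5.541977 × 10^6) = 448.33.

448.33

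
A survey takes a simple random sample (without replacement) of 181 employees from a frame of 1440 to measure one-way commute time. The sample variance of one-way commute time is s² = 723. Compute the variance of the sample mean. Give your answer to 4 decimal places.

3.4924

Under SRS without replacement, Var(ȳ) = (1 − f)·s²/n with f = n/N = 181/1440 = 0.12569444.
Var(ȳ) = (1 − 0.12569444)·723/181 = 0.87430556·3.9944751 = 3.4923918.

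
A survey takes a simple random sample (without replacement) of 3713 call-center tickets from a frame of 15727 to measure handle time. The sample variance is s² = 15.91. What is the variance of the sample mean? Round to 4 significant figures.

Under SRS without replacement, Var(ȳ) = (1 − f)·s²/n with f = n/N = 3713/15727 = 0.23609080.
Var(ȳ) = (1 − 0.23609080)·15.91/3713 = 0.76390920·0.0042849448 = 0.0032733087.

0.003273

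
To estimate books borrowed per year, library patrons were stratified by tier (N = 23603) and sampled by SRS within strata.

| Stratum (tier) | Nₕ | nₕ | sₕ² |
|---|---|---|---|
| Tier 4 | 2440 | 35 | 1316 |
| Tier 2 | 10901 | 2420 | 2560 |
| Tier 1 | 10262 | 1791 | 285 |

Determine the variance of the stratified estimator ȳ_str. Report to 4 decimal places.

Var(ȳ_str) = Σₕ Wₕ²(1 − fₕ)sₕ²/nₕ with Wₕ = Nₕ/N, N = 23603.
Tier 4: Wₕ = 0.10337669; term = 0.10337669²·(1 − 0.01434426)·1316/35 = 0.39605759.
Tier 2: Wₕ = 0.46184807; term = 0.46184807²·(1 − 0.22199798)·2560/2420 = 0.17555111.
Tier 1: Wₕ = 0.43477524; term = 0.43477524²·(1 − 0.17452738)·285/1791 = 0.024830276.
Sum = 0.59643898.

0.5964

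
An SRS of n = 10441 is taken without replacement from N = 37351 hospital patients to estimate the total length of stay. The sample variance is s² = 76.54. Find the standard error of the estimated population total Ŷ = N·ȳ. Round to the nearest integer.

Var(Ŷ) = N²·Var(ȳ) = N²·(1 − n/N)·s²/n.
f = 10441/37351 = 0.27953736; Var(ȳ) = 0.72046264·76.54/10441 = 0.0052815066.
Var(Ŷ) = 37351² · 0.0052815066 = 7.3682151 × 10^6.
SE(Ŷ) = √(7.3682151 × 10^6) = 2714.

2714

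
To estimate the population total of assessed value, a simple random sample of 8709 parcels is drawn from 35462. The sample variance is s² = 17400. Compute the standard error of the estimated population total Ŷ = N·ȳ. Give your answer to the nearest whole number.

Var(Ŷ) = N²·Var(ȳ) = N²·(1 − n/N)·s²/n.
f = 8709/35462 = 0.24558683; Var(ȳ) = 0.75441317·17400/8709 = 1.5072671.
Var(Ŷ) = 35462² · 1.5072671 = 1.8954689 × 10^9.
SE(Ŷ) = √(1.8954689 × 10^9) = 43537.

43537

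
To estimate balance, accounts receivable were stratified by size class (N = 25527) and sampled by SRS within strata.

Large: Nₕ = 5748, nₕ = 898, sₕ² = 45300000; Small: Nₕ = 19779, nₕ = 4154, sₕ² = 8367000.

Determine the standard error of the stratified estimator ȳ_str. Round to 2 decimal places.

Var(ȳ_str) = Σₕ Wₕ²(1 − fₕ)sₕ²/nₕ with Wₕ = Nₕ/N, N = 25527.
Large: Wₕ = 0.22517335; term = 0.22517335²·(1 − 0.15622825)·45300000/898 = 2158.1459.
Small: Wₕ = 0.77482665; term = 0.77482665²·(1 − 0.21002073)·8367000/4154 = 955.27426.
Sum = 3113.4202.
SE = √(3113.4202) = 55.80.

55.80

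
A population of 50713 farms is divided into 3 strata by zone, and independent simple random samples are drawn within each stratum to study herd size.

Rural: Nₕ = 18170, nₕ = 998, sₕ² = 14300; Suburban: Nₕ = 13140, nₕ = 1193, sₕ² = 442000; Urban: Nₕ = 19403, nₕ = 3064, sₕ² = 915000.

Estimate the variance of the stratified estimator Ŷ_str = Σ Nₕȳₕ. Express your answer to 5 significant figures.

1.5731 × 10^11

Var(Ŷ_str) = Σₕ Nₕ²(1 − fₕ)sₕ²/nₕ.
Rural: 18170²·(1 − 998/18170)·14300/998 = 4.4707595 × 10^9.
Suburban: 13140²·(1 − 1193/13140)·442000/1193 = 5.8161561 × 10^10.
Urban: 19403²·(1 − 3064/19403)·915000/3064 = 9.467312 × 10^10.
Sum = 1.5730544 × 10^11.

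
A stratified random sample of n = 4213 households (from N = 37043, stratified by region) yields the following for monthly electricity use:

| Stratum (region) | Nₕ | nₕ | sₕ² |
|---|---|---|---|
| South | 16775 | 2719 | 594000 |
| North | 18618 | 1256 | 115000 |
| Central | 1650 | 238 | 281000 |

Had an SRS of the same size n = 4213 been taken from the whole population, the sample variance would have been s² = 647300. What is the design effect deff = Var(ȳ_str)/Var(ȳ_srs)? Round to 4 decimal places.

Var(ȳ_str) = Σ Wₕ²(1−fₕ)sₕ²/nₕ with Wₕ = Nₕ/37043:
  South: (16775/37043)²·(1−2719/16775)·594000/2719 = 37.539563
  North: (18618/37043)²·(1−1256/18618)·115000/1256 = 21.568934
  Central: (1650/37043)²·(1−238/1650)·281000/238 = 2.0046368
  → Var(ȳ_str) = 61.113134.
Var(ȳ_srs) = (1 − 4213/37043)·647300/4213 = 136.1692.
deff = 61.113134 / 136.1692 = 0.4488.

0.4488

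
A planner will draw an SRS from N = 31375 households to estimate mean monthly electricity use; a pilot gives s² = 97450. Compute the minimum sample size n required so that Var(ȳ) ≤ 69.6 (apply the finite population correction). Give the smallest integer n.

Without fpc, n₀ = s²/D = 97450/69.6 = 1400.1437.
With fpc, (1 − n/N)·s²/n ≤ D requires n ≥ n₀/(1 + n₀/N) = 1400.1437/(1 + 1400.1437/31375) = 1340.3300.
Rounding up, n = 1341.

1341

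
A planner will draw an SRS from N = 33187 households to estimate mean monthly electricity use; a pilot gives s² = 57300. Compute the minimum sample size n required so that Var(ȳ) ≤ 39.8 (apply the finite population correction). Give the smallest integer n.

1380

Without fpc, n₀ = s²/D = 57300/39.8 = 1439.6985.
With fpc, (1 − n/N)·s²/n ≤ D requires n ≥ n₀/(1 + n₀/N) = 1439.6985/(1 + 1439.6985/33187) = 1379.8391.
Rounding up, n = 1380.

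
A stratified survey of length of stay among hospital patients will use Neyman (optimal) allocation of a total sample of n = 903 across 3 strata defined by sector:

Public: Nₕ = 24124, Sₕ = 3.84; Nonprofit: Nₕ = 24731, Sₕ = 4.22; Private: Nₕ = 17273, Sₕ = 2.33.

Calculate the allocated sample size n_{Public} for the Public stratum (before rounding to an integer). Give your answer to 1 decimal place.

Neyman allocation: nₕ = n·NₕSₕ / Σⱼ NⱼSⱼ.
Σ NⱼSⱼ = 24124·3.84 + 24731·4.22 + 17273·2.33 = 237247.07.
n_{Public} = 903·24124·3.84 / 237247.07 = 352.6.

352.6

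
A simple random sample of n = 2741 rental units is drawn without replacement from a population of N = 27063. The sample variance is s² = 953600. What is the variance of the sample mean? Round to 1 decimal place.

312.7

Under SRS without replacement, Var(ȳ) = (1 − f)·s²/n with f = n/N = 2741/27063 = 0.10128219.
Var(ȳ) = (1 − 0.10128219)·953600/2741 = 0.89871781·347.90223 = 312.66592.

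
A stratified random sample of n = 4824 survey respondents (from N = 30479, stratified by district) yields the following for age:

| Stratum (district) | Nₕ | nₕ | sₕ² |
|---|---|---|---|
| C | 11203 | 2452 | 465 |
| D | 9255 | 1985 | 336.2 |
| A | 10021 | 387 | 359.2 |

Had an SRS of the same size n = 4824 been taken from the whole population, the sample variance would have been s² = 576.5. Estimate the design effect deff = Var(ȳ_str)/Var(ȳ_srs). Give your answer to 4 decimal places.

Var(ȳ_str) = Σ Wₕ²(1−fₕ)sₕ²/nₕ with Wₕ = Nₕ/30479:
  C: (11203/30479)²·(1−2452/11203)·465/2452 = 0.020013502
  D: (9255/30479)²·(1−1985/9255)·336.2/1985 = 0.012267233
  A: (10021/30479)²·(1−387/10021)·359.2/387 = 0.096458752
  → Var(ȳ_str) = 0.12873949.
Var(ȳ_srs) = (1 − 4824/30479)·576.5/4824 = 0.10059197.
deff = 0.12873949 / 0.10059197 = 1.2798.

1.2798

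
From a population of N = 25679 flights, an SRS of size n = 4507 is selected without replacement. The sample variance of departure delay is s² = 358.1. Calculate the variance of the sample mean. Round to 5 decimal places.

Under SRS without replacement, Var(ȳ) = (1 − f)·s²/n with f = n/N = 4507/25679 = 0.17551307.
Var(ȳ) = (1 − 0.17551307)·358.1/4507 = 0.82448693·0.079454182 = 0.065508935.

0.06551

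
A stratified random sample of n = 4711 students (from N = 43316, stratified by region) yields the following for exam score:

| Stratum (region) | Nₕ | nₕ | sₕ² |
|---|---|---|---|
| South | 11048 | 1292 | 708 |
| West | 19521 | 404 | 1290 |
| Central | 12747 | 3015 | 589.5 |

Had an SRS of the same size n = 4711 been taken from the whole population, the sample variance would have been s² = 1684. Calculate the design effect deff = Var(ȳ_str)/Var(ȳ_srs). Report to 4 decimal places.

2.1329

Var(ȳ_str) = Σ Wₕ²(1−fₕ)sₕ²/nₕ with Wₕ = Nₕ/43316:
  South: (11048/43316)²·(1−1292/11048)·708/1292 = 0.031479622
  West: (19521/43316)²·(1−404/19521)·1290/404 = 0.63508734
  Central: (12747/43316)²·(1−3015/12747)·589.5/3015 = 0.012927361
  → Var(ȳ_str) = 0.67949432.
Var(ȳ_srs) = (1 − 4711/43316)·1684/4711 = 0.31858417.
deff = 0.67949432 / 0.31858417 = 2.1329.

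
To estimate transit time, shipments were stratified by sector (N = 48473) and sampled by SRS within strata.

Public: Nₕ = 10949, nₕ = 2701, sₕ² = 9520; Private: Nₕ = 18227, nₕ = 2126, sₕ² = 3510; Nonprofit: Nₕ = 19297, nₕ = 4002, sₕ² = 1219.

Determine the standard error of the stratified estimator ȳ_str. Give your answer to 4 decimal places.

0.6164

Var(ȳ_str) = Σₕ Wₕ²(1 − fₕ)sₕ²/nₕ with Wₕ = Nₕ/N, N = 48473.
Public: Wₕ = 0.22587832; term = 0.22587832²·(1 − 0.24668920)·9520/2701 = 0.13546767.
Private: Wₕ = 0.37602377; term = 0.37602377²·(1 − 0.11664015)·3510/2126 = 0.20621113.
Nonprofit: Wₕ = 0.39809791; term = 0.39809791²·(1 − 0.20738975)·1219/4002 = 0.038261862.
Sum = 0.37994066.
SE = √(0.37994066) = 0.6164.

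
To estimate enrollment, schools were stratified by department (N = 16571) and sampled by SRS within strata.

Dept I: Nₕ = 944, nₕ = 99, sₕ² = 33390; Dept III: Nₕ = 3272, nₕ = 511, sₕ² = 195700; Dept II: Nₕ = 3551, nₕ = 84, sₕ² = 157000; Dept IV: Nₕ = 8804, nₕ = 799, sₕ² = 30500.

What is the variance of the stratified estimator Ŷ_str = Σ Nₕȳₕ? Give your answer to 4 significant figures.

Var(Ŷ_str) = Σₕ Nₕ²(1 − fₕ)sₕ²/nₕ.
Dept I: 944²·(1 − 99/944)·33390/99 = 2.6903571 × 10^8.
Dept III: 3272²·(1 − 511/3272)·195700/511 = 3.4597891 × 10^9.
Dept II: 3551²·(1 − 84/3551)·157000/84 = 2.3010438 × 10^10.
Dept IV: 8804²·(1 − 799/8804)·30500/799 = 2.6902611 × 10^9.
Sum = 2.9429524 × 10^10.

2.943 × 10^10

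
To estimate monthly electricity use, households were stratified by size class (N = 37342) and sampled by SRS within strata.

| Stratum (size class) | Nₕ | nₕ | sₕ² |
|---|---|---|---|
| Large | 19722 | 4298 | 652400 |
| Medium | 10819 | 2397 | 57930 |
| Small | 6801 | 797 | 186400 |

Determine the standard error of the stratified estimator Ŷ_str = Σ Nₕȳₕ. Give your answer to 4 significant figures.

Var(Ŷ_str) = Σₕ Nₕ²(1 − fₕ)sₕ²/nₕ.
Large: 19722²·(1 − 4298/19722)·652400/4298 = 4.6173789 × 10^10.
Medium: 10819²·(1 − 2397/10819)·57930/2397 = 2.2021041 × 10^9.
Small: 6801²·(1 − 797/6801)·186400/797 = 9.5499488 × 10^9.
Sum = 5.7925842 × 10^10.
SE = √(5.7925842 × 10^10) = 240700.

240700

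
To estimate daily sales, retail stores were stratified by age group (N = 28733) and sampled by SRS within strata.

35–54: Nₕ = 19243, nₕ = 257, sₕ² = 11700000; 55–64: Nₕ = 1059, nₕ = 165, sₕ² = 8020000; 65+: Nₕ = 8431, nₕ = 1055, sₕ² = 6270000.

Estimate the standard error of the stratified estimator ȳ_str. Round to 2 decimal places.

Var(ȳ_str) = Σₕ Wₕ²(1 − fₕ)sₕ²/nₕ with Wₕ = Nₕ/N, N = 28733.
35–54: Wₕ = 0.66971775; term = 0.66971775²·(1 − 0.01335551)·11700000/257 = 20146.381.
55–64: Wₕ = 0.03685658; term = 0.03685658²·(1 − 0.15580737)·8020000/165 = 55.739357.
65+: Wₕ = 0.29342568; term = 0.29342568²·(1 − 0.12513344)·6270000/1055 = 447.66499.
Sum = 20649.785.
SE = √(20649.785) = 143.70.

143.70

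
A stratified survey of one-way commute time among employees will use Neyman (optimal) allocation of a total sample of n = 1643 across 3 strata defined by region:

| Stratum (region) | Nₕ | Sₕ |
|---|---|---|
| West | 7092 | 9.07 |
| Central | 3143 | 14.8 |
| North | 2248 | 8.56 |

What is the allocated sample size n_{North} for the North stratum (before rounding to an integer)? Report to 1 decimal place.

243.0

Neyman allocation: nₕ = n·NₕSₕ / Σⱼ NⱼSⱼ.
Σ NⱼSⱼ = 7092·9.07 + 3143·14.8 + 2248·8.56 = 130083.72.
n_{North} = 1643·2248·8.56 / 130083.72 = 243.0.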